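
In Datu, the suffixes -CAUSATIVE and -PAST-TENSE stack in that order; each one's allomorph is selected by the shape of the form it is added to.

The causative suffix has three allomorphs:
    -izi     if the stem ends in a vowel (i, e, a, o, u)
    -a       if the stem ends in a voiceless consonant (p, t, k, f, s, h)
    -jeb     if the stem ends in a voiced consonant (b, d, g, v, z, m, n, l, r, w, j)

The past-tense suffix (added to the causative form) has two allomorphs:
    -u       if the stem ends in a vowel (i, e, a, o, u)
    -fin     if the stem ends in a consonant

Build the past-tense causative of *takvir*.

Since the final sound of *takvir* is /r/ (a voiced consonant), it takes -jeb, giving *takvirjeb*.
The causative form *takvirjeb*: final sound = /b/, a consonant → -fin → *takvirjebfin*.

takvirjebfin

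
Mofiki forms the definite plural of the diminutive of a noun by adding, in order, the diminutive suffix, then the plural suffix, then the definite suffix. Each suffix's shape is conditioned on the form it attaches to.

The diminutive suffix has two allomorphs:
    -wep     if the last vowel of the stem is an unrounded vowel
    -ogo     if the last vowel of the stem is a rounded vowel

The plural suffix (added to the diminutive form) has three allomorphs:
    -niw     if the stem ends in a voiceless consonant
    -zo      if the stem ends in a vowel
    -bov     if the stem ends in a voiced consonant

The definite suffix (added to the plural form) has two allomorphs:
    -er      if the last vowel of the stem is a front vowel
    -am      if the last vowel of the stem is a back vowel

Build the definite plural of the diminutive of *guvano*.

guvanoogozoam

Since the last vowel of *guvano* is /o/ (a rounded vowel), it takes -ogo, giving *guvanoogo*.
The diminutive form *guvanoogo* — final sound /o/ (a vowel) → -zo → *guvanoogozo*.
The plural form *guvanoogozo* — last vowel /o/ (a back vowel) → -am → *guvanoogozoam*.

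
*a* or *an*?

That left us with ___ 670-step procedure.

The indefinite article is chosen by the initial *sound* of the following word, not its spelling.
The number *670* is spoken "six hundred …", beginning with /sɪks/ — a consonant sound.
So the article is *a*: That left us with a 670-step procedure.

a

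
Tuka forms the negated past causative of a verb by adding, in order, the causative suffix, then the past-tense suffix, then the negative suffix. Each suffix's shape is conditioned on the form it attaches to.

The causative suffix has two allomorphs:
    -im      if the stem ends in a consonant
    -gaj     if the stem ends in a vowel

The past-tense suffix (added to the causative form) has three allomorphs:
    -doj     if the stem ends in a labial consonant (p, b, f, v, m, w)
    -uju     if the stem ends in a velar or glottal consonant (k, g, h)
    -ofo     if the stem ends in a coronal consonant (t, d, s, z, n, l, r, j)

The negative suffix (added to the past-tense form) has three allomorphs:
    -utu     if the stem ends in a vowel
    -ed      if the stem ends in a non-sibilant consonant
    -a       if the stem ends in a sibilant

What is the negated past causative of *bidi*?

*bidi* — final sound /i/ (a vowel) → -gaj → *bidigaj*.
The causative form *bidigaj*: final consonant = /j/, coronal → -ofo → *bidigajofo*.
Since the final sound of the past-tense form *bidigajofo* is /o/ (a vowel), it takes -utu, giving *bidigajofoutu*.

bidigajofoutu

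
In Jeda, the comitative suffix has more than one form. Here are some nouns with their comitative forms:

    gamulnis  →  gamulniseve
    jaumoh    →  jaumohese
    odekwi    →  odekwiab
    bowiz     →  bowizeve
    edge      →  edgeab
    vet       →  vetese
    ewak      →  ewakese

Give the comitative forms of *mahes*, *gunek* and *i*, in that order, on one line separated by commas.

maheseve, gunekese, iab

The suffix is conditioned by the final sound: -eve when the stem ends in a sibilant (*gamulnis*, *bowiz*); -ese when the stem ends in a non-sibilant consonant (*jaumoh*, *vet*, *ewak*); -ab when the stem ends in a vowel (*odekwi*, *edge*).
The final sound of *mahes* is /s/, which is a sibilant, so the suffix is -eve, giving *maheseve*.
Since the final sound of *gunek* is /k/ (a non-sibilant consonant), it takes -ese, giving *gunekese*.
Since the final sound of *i* is /i/ (a vowel), it takes -ab, giving *iab*.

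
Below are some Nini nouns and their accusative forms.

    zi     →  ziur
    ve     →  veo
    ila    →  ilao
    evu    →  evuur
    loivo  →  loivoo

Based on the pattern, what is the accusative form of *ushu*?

Looking at the last vowel of each stem: -ur when the last vowel of the stem is a high vowel (*zi*, *evu*); -o when the last vowel of the stem is a non-high vowel (*ve*, *ila*, *loivo*).
The last vowel of *ushu* is /u/, which is a high vowel, so the suffix is -ur, giving *ushuur*.

ushuur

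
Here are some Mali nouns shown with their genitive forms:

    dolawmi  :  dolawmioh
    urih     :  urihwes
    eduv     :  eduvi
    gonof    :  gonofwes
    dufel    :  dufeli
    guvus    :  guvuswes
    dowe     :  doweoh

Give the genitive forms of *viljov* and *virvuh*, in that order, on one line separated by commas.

Looking at the final sound of each stem: -wes when the stem ends in a voiceless consonant (*urih*, *gonof*, *guvus*); -i when the stem ends in a voiced consonant (*eduv*, *dufel*); -oh when the stem ends in a vowel (*dolawmi*, *dowe*).
*viljov*: final sound = /v/, a voiced consonant → -i → *viljovi*.
The final sound of *virvuh* is /h/, which is a voiceless consonant, so the suffix is -wes, giving *virvuhwes*.

viljovi, virvuhwes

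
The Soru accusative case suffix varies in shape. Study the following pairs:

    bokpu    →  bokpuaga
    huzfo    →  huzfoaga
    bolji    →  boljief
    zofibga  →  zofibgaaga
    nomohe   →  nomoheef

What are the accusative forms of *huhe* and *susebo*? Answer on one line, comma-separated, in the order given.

The suffix is conditioned by the last vowel: -ef when the last vowel of the stem is a front vowel (*bolji*, *nomohe*); -aga when the last vowel of the stem is a back vowel (*bokpu*, *huzfo*, *zofibga*).
*huhe*: last vowel = /e/, a front vowel → -ef → *huheef*.
The last vowel of *susebo* is /o/, which is a back vowel, so the suffix is -aga, giving *suseboaga*.

huheef, suseboaga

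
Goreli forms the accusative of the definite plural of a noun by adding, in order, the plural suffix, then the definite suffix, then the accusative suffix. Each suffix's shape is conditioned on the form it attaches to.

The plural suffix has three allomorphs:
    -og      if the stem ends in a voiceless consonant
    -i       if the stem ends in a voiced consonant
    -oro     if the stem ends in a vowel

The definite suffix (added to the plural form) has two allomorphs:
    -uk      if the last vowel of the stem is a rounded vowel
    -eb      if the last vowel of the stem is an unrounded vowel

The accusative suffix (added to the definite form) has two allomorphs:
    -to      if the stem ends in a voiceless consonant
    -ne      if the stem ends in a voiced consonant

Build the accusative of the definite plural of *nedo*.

nedooroukto

*nedo* — final sound /o/ (a vowel) → -oro → *nedooro*.
The plural form *nedooro* — last vowel /o/ (a rounded vowel) → -uk → *nedoorouk*.
The definite form *nedoorouk*: final consonant = /k/, voiceless → -to → *nedooroukto*.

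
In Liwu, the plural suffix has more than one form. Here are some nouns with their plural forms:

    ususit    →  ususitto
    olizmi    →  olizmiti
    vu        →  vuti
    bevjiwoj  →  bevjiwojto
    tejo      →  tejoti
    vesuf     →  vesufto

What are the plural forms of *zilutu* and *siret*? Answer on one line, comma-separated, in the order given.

The suffix is conditioned by the final sound: -to when the stem ends in a consonant (*ususit*, *bevjiwoj*, *vesuf*); -ti when the stem ends in a vowel (*olizmi*, *vu*, *tejo*).
*zilutu* — final sound /u/ (a vowel) → -ti → *zilututi*.
*siret* — final sound /t/ (a consonant) → -to → *siretto*.

zilututi, siretto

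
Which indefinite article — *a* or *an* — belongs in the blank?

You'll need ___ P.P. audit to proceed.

a

The indefinite article is chosen by the initial *sound* of the following word, not its spelling.
The initialism *P.P.* is read letter by letter; the first letter, P, is pronounced /piː/, which begins with a consonant sound.
So the article is *a*: You'll need a P.P. audit to proceed.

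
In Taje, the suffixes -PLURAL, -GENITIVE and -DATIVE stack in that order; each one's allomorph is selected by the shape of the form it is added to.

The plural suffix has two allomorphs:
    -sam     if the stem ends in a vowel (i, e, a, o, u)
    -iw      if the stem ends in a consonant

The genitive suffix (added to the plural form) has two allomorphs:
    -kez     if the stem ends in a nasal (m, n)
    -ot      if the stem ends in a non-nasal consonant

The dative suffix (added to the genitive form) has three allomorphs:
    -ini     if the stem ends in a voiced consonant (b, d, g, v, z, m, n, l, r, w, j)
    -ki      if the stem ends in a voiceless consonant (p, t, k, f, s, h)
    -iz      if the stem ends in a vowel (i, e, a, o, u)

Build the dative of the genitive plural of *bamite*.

Since the final sound of *bamite* is /e/ (a vowel), it takes -sam, giving *bamitesam*.
The final consonant of the plural form *bamitesam* is /m/, which is a nasal, so the genitive suffix is -kez, giving *bamitesamkez*.
The genitive form *bamitesamkez*: final sound = /z/, a voiced consonant → -ini → *bamitesamkezini*.

bamitesamkezini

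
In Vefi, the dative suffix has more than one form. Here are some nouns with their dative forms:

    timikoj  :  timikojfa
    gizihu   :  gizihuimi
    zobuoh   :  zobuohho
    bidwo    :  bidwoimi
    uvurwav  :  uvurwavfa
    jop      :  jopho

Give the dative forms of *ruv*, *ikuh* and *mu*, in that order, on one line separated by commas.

ruvfa, ikuhho, muimi

The pattern is voicing of the final sound: -ho when the stem ends in a voiceless consonant (*zobuoh*, *jop*); -fa when the stem ends in a voiced consonant (*timikoj*, *uvurwav*); -imi when the stem ends in a vowel (*gizihu*, *bidwo*).
*ruv* — final sound /v/ (a voiced consonant) → -fa → *ruvfa*.
The final sound of *ikuh* is /h/, which is a voiceless consonant, so the suffix is -ho, giving *ikuhho*.
The final sound of *mu* is /u/, which is a vowel, so the suffix is -imi, giving *muimi*.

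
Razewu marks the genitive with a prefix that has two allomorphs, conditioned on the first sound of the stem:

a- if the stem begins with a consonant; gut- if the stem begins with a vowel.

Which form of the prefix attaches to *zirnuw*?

The first sound of *zirnuw* is /z/, which is a consonant, so the prefix is a-.

a-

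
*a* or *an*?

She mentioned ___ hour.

an

The indefinite article is chosen by the initial *sound* of the following word, not its spelling.
*hour* begins with the sound /aʊ/ (silent h) — a vowel sound.
So the article is *an*: She mentioned an hour.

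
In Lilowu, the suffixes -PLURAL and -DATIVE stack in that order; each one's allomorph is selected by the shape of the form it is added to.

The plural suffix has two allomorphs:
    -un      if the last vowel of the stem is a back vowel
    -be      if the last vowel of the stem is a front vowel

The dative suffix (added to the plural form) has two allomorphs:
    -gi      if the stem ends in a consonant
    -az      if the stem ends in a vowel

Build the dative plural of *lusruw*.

*lusruw*: last vowel = /u/, a back vowel → -un → *lusruwun*.
The final sound of the plural form *lusruwun* is /n/, which is a consonant, so the dative suffix is -gi, giving *lusruwungi*.

lusruwungi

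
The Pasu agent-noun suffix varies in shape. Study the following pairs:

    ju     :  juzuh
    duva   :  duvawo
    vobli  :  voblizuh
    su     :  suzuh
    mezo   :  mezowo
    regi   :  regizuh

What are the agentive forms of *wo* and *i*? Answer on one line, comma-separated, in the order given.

The suffix is conditioned by the last vowel: -zuh when the last vowel of the stem is a high vowel (*ju*, *vobli*, *su*, *regi*); -wo when the last vowel of the stem is a non-high vowel (*duva*, *mezo*).
Since the last vowel of *wo* is /o/ (a non-high vowel), it takes -wo, giving *wowo*.
*i* — last vowel /i/ (a high vowel) → -zuh → *izuh*.

wowo, izuh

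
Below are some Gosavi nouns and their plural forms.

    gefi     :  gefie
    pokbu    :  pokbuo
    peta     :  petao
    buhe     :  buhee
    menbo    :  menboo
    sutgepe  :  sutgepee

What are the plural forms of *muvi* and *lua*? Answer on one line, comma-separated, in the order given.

muvie, luao

Looking at the last vowel of each stem: -e when the last vowel of the stem is a front vowel (*gefi*, *buhe*, *sutgepe*); -o when the last vowel of the stem is a back vowel (*pokbu*, *peta*, *menbo*).
Since the last vowel of *muvi* is /i/ (a front vowel), it takes -e, giving *muvie*.
*lua* — last vowel /a/ (a back vowel) → -o → *luao*.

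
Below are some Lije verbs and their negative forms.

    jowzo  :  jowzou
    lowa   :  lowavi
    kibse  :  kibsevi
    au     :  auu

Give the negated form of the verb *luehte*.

Looking at the last vowel of each stem: -u when the last vowel of the stem is a rounded vowel (*jowzo*, *au*); -vi when the last vowel of the stem is an unrounded vowel (*lowa*, *kibse*).
*luehte* — last vowel /e/ (an unrounded vowel) → -vi → *luehtevi*.

luehtevi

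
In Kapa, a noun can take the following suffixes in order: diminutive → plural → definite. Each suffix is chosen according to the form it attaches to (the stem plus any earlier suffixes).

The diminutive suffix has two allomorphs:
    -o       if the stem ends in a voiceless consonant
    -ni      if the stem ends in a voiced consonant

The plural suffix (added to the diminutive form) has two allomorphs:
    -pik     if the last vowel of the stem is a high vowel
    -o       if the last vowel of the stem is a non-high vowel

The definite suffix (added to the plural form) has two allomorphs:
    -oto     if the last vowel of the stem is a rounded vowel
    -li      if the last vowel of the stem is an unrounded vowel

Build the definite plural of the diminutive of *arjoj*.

arjojnipikli

Since the final consonant of *arjoj* is /j/ (voiced), it takes -ni, giving *arjojni*.
Since the last vowel of the diminutive form *arjojni* is /i/ (a high vowel), it takes -pik, giving *arjojnipik*.
The last vowel of the plural form *arjojnipik* is /i/, which is an unrounded vowel, so the definite suffix is -li, giving *arjojnipikli*.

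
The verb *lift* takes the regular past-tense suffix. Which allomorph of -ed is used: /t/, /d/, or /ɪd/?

/ɪd/

The stem *lift* ends in /t/ or /d/.
The -ed suffix is realized as /ɪd/ after /t, d/; as /t/ after other voiceless consonants; and as /d/ after other voiced sounds.
So -ed on *lift* is pronounced /ɪd/.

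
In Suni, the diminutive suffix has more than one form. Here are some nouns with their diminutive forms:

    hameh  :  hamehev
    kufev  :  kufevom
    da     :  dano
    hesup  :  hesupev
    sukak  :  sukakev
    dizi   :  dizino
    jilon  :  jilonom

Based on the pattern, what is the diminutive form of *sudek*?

The alternation tracks the final sound of the stem — -ev when the stem ends in a voiceless consonant (*hameh*, *hesup*, *sukak*); -om when the stem ends in a voiced consonant (*kufev*, *jilon*); -no when the stem ends in a vowel (*da*, *dizi*).
The final sound of *sudek* is /k/, which is a voiceless consonant, so the suffix is -ev, giving *sudekev*.

sudekev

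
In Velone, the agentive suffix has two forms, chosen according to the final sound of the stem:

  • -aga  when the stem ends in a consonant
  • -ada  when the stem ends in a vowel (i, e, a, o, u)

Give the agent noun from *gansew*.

Since the final sound of *gansew* is /w/ (a consonant), it takes -aga, giving *gansewaga*.

gansewaga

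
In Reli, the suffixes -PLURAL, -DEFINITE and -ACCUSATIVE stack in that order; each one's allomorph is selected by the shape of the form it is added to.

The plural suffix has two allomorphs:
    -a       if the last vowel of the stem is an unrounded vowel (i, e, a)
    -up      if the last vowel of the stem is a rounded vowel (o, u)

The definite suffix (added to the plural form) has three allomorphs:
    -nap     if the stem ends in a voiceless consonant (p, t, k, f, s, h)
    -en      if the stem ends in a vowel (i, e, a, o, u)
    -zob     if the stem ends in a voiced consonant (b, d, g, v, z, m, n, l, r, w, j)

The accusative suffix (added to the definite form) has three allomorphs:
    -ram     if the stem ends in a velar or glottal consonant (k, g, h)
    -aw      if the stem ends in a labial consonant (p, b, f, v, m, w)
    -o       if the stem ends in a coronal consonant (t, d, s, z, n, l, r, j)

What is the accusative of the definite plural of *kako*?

The last vowel of *kako* is /o/, which is a rounded vowel, so the plural suffix is -up, giving *kakoup*.
The final sound of the plural form *kakoup* is /p/, which is a voiceless consonant, so the definite suffix is -nap, giving *kakoupnap*.
Since the final consonant of the definite form *kakoupnap* is /p/ (labial), it takes -aw, giving *kakoupnapaw*.

kakoupnapaw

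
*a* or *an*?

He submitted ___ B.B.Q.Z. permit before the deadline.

a

The indefinite article is chosen by the initial *sound* of the following word, not its spelling.
The initialism *B.B.Q.Z.* is read letter by letter; the first letter, B, is pronounced /biː/, which begins with a consonant sound.
So the article is *a*: He submitted a B.B.Q.Z. permit before the deadline.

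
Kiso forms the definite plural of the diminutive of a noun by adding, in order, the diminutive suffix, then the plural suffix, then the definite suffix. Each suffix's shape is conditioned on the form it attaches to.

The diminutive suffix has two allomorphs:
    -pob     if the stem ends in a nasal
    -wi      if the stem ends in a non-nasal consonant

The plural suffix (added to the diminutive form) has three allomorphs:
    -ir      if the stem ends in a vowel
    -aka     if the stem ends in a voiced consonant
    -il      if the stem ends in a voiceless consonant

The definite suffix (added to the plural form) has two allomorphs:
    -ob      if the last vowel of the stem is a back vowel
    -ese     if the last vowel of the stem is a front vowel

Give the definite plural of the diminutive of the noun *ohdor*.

ohdorwiirese

The final consonant of *ohdor* is /r/, which is non-nasal, so the diminutive suffix is -wi, giving *ohdorwi*.
The diminutive form *ohdorwi*: final sound = /i/, a vowel → -ir → *ohdorwiir*.
The plural form *ohdorwiir*: last vowel = /i/, a front vowel → -ese → *ohdorwiirese*.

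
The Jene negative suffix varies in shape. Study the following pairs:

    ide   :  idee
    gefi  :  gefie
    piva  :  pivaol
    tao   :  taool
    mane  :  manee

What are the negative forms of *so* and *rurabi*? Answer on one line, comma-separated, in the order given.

sool, rurabie

The pattern is front/back vowel harmony: -e when the last vowel of the stem is a front vowel (*ide*, *gefi*, *mane*); -ol when the last vowel of the stem is a back vowel (*piva*, *tao*).
The last vowel of *so* is /o/, which is a back vowel, so the suffix is -ol, giving *sool*.
The last vowel of *rurabi* is /i/, which is a front vowel, so the suffix is -e, giving *rurabie*.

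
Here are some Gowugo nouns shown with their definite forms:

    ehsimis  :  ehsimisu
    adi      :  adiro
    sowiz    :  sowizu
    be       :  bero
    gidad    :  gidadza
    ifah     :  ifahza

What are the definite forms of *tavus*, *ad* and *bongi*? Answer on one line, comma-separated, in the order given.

The alternation tracks the final sound of the stem — -u when the stem ends in a sibilant (*ehsimis*, *sowiz*); -za when the stem ends in a non-sibilant consonant (*gidad*, *ifah*); -ro when the stem ends in a vowel (*adi*, *be*).
*tavus*: final sound = /s/, a sibilant → -u → *tavusu*.
The final sound of *ad* is /d/, which is a non-sibilant consonant, so the suffix is -za, giving *adza*.
*bongi*: final sound = /i/, a vowel → -ro → *bongiro*.

tavusu, adza, bongiro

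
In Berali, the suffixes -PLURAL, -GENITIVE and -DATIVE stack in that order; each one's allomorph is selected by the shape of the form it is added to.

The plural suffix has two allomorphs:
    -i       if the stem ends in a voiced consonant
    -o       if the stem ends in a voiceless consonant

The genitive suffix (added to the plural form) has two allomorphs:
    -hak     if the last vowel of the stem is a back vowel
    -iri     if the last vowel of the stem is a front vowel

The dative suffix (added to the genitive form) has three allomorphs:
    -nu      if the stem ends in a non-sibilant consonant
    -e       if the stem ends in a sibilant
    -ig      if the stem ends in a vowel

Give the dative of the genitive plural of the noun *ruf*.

rufohaknu

Since the final consonant of *ruf* is /f/ (voiceless), it takes -o, giving *rufo*.
The plural form *rufo* — last vowel /o/ (a back vowel) → -hak → *rufohak*.
The genitive form *rufohak*: final sound = /k/, a non-sibilant consonant → -nu → *rufohaknu*.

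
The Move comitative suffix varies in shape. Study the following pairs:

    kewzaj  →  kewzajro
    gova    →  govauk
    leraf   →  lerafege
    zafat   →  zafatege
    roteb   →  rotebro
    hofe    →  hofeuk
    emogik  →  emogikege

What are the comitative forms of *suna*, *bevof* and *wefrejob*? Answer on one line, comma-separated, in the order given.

sunauk, bevofege, wefrejobro

The pattern is voicing of the final sound: -ege when the stem ends in a voiceless consonant (*leraf*, *zafat*, *emogik*); -ro when the stem ends in a voiced consonant (*kewzaj*, *roteb*); -uk when the stem ends in a vowel (*gova*, *hofe*).
*suna* — final sound /a/ (a vowel) → -uk → *sunauk*.
*bevof*: final sound = /f/, a voiceless consonant → -ege → *bevofege*.
Since the final sound of *wefrejob* is /b/ (a voiced consonant), it takes -ro, giving *wefrejobro*.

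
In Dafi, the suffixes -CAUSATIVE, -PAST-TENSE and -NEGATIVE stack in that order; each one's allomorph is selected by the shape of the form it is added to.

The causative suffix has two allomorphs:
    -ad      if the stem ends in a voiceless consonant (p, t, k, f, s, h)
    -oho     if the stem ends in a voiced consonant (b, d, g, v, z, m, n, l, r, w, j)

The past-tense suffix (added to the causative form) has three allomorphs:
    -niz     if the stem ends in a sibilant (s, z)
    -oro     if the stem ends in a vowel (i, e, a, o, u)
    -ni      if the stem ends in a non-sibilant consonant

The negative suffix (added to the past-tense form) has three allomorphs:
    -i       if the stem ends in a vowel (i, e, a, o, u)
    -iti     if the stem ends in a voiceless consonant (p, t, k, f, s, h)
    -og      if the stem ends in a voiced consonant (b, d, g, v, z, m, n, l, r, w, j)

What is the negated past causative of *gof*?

*gof* — final consonant /f/ (voiceless) → -ad → *gofad*.
The causative form *gofad* — final sound /d/ (a non-sibilant consonant) → -ni → *gofadni*.
Since the final sound of the past-tense form *gofadni* is /i/ (a vowel), it takes -i, giving *gofadnii*.

gofadnii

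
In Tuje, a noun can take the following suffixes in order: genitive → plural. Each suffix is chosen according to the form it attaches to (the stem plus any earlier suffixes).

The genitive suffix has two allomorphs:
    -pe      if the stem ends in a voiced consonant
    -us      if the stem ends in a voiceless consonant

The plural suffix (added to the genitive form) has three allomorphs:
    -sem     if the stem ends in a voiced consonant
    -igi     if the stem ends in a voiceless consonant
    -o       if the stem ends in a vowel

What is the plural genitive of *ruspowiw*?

ruspowiwpeo

*ruspowiw*: final consonant = /w/, voiced → -pe → *ruspowiwpe*.
The genitive form *ruspowiwpe*: final sound = /e/, a vowel → -o → *ruspowiwpeo*.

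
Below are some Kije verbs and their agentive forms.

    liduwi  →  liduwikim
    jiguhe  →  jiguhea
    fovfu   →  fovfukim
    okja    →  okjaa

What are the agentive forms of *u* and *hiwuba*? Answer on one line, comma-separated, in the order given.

The suffix is conditioned by the last vowel: -kim when the last vowel of the stem is a high vowel (*liduwi*, *fovfu*); -a when the last vowel of the stem is a non-high vowel (*jiguhe*, *okja*).
*u*: last vowel = /u/, a high vowel → -kim → *ukim*.
The last vowel of *hiwuba* is /a/, which is a non-high vowel, so the suffix is -a, giving *hiwubaa*.

ukim, hiwubaa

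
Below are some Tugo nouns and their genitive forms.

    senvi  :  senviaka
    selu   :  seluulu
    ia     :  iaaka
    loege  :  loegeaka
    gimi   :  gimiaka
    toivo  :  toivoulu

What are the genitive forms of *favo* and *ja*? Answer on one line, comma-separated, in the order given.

favoulu, jaaka

The suffix is conditioned by the last vowel: -ulu when the last vowel of the stem is a rounded vowel (*selu*, *toivo*); -aka when the last vowel of the stem is an unrounded vowel (*senvi*, *ia*, *loege*, *gimi*).
Since the last vowel of *favo* is /o/ (a rounded vowel), it takes -ulu, giving *favoulu*.
Since the last vowel of *ja* is /a/ (an unrounded vowel), it takes -aka, giving *jaaka*.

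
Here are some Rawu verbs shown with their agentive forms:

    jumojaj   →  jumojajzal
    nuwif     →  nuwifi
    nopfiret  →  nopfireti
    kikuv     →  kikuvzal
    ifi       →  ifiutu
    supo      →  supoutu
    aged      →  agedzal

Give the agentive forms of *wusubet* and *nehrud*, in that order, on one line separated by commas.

wusubeti, nehrudzal

Looking at the final sound of each stem: -i when the stem ends in a voiceless consonant (*nuwif*, *nopfiret*); -zal when the stem ends in a voiced consonant (*jumojaj*, *kikuv*, *aged*); -utu when the stem ends in a vowel (*ifi*, *supo*).
*wusubet* — final sound /t/ (a voiceless consonant) → -i → *wusubeti*.
Since the final sound of *nehrud* is /d/ (a voiced consonant), it takes -zal, giving *nehrudzal*.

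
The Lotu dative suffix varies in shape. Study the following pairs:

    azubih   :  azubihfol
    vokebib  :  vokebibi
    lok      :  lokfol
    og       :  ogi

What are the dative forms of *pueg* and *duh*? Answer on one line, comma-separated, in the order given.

puegi, duhfol

The pattern is voicing of the final consonant: -fol when the stem ends in a voiceless consonant (*azubih*, *lok*); -i when the stem ends in a voiced consonant (*vokebib*, *og*).
*pueg*: final consonant = /g/, voiced → -i → *puegi*.
The final consonant of *duh* is /h/, which is voiceless, so the suffix is -fol, giving *duhfol*.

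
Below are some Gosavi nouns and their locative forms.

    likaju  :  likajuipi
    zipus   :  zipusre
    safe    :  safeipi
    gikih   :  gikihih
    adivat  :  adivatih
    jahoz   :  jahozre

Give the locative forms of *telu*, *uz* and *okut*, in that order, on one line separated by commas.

teluipi, uzre, okutih

The alternation tracks the final sound of the stem — -re when the stem ends in a sibilant (*zipus*, *jahoz*); -ih when the stem ends in a non-sibilant consonant (*gikih*, *adivat*); -ipi when the stem ends in a vowel (*likaju*, *safe*).
*telu*: final sound = /u/, a vowel → -ipi → *teluipi*.
The final sound of *uz* is /z/, which is a sibilant, so the suffix is -re, giving *uzre*.
Since the final sound of *okut* is /t/ (a non-sibilant consonant), it takes -ih, giving *okutih*.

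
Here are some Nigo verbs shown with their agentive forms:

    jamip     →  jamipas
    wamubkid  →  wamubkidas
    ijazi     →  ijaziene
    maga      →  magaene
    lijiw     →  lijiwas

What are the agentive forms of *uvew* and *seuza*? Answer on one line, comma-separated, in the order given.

uvewas, seuzaene

The suffix is conditioned by the final sound: -as when the stem ends in a consonant (*jamip*, *wamubkid*, *lijiw*); -ene when the stem ends in a vowel (*ijazi*, *maga*).
Since the final sound of *uvew* is /w/ (a consonant), it takes -as, giving *uvewas*.
The final sound of *seuza* is /a/, which is a vowel, so the suffix is -ene, giving *seuzaene*.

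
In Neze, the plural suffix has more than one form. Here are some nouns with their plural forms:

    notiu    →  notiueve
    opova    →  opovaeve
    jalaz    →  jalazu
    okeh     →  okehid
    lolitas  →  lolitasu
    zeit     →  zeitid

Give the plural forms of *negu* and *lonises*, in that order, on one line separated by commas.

negueve, lonisesu

The alternation tracks the final sound of the stem — -u when the stem ends in a sibilant (*jalaz*, *lolitas*); -id when the stem ends in a non-sibilant consonant (*okeh*, *zeit*); -eve when the stem ends in a vowel (*notiu*, *opova*).
*negu*: final sound = /u/, a vowel → -eve → *negueve*.
The final sound of *lonises* is /s/, which is a sibilant, so the suffix is -u, giving *lonisesu*.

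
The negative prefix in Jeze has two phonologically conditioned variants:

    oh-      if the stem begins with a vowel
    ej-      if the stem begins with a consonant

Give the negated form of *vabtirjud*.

ejvabtirjud

*vabtirjud*: first sound = /v/, a consonant → ej- → *ejvabtirjud*.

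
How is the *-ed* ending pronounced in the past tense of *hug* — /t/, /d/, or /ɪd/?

/d/

The stem *hug* ends in a voiced sound other than /d/.
The -ed suffix is realized as /ɪd/ after /t, d/; as /t/ after other voiceless consonants; and as /d/ after other voiced sounds.
So -ed on *hug* is pronounced /d/.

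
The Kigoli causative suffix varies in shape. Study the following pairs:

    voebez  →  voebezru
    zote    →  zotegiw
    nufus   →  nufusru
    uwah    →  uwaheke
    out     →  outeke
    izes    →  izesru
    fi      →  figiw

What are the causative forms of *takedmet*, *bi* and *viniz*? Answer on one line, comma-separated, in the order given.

takedmeteke, bigiw, vinizru

Looking at the final sound of each stem: -ru when the stem ends in a sibilant (*voebez*, *nufus*, *izes*); -eke when the stem ends in a non-sibilant consonant (*uwah*, *out*); -giw when the stem ends in a vowel (*zote*, *fi*).
*takedmet*: final sound = /t/, a non-sibilant consonant → -eke → *takedmeteke*.
The final sound of *bi* is /i/, which is a vowel, so the suffix is -giw, giving *bigiw*.
*viniz*: final sound = /z/, a sibilant → -ru → *vinizru*.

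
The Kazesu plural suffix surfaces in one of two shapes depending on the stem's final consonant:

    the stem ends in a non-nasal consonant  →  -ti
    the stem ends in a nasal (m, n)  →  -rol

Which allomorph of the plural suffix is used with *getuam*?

-rol

The final consonant of *getuam* is /m/, which is a nasal, so the suffix is -rol.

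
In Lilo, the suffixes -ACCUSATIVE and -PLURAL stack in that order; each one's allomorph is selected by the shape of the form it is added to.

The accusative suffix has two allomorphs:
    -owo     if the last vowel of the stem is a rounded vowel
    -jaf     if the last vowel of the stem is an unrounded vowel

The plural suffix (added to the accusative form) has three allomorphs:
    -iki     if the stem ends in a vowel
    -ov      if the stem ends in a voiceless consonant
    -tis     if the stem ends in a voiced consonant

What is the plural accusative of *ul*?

*ul*: last vowel = /u/, a rounded vowel → -owo → *ulowo*.
The final sound of the accusative form *ulowo* is /o/, which is a vowel, so the plural suffix is -iki, giving *ulowoiki*.

ulowoiki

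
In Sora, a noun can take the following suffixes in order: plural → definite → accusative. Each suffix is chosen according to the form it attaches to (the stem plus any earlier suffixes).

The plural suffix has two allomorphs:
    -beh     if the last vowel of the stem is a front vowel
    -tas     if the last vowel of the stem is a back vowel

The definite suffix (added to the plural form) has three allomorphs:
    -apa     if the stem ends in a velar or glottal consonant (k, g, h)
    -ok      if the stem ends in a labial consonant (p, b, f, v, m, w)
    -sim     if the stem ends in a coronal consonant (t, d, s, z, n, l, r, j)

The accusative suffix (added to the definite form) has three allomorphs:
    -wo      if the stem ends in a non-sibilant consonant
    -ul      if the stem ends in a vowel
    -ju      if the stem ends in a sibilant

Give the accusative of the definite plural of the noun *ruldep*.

ruldepbehapaul

*ruldep*: last vowel = /e/, a front vowel → -beh → *ruldepbeh*.
Since the final consonant of the plural form *ruldepbeh* is /h/ (velar/glottal), it takes -apa, giving *ruldepbehapa*.
The definite form *ruldepbehapa* — final sound /a/ (a vowel) → -ul → *ruldepbehapaul*.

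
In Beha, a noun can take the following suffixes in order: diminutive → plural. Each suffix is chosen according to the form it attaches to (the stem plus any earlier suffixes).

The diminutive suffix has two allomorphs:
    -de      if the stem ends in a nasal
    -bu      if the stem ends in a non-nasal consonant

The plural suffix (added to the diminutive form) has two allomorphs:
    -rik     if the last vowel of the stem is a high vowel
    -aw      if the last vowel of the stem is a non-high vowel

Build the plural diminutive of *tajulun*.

tajulundeaw

Since the final consonant of *tajulun* is /n/ (a nasal), it takes -de, giving *tajulunde*.
Since the last vowel of the diminutive form *tajulunde* is /e/ (a non-high vowel), it takes -aw, giving *tajulundeaw*.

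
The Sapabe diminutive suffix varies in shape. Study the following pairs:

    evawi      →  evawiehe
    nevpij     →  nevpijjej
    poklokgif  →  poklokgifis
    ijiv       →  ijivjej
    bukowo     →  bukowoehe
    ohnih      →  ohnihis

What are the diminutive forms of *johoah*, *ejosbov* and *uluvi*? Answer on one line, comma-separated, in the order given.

The suffix is conditioned by the final sound: -is when the stem ends in a voiceless consonant (*poklokgif*, *ohnih*); -jej when the stem ends in a voiced consonant (*nevpij*, *ijiv*); -ehe when the stem ends in a vowel (*evawi*, *bukowo*).
Since the final sound of *johoah* is /h/ (a voiceless consonant), it takes -is, giving *johoahis*.
The final sound of *ejosbov* is /v/, which is a voiced consonant, so the suffix is -jej, giving *ejosbovjej*.
The final sound of *uluvi* is /i/, which is a vowel, so the suffix is -ehe, giving *uluviehe*.

johoahis, ejosbovjej, uluviehe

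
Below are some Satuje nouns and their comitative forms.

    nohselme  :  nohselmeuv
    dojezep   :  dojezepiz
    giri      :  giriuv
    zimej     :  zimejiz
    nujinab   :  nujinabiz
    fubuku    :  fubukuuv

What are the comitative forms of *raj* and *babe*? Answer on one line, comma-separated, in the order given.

Looking at the final sound of each stem: -iz when the stem ends in a consonant (*dojezep*, *zimej*, *nujinab*); -uv when the stem ends in a vowel (*nohselme*, *giri*, *fubuku*).
Since the final sound of *raj* is /j/ (a consonant), it takes -iz, giving *rajiz*.
*babe* — final sound /e/ (a vowel) → -uv → *babeuv*.

rajiz, babeuv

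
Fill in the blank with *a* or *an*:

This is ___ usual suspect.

a

The indefinite article is chosen by the initial *sound* of the following word, not its spelling.
*usual* begins with the sound /juː/ (u pronounced /juː/) — a consonant sound.
So the article is *a*: This is a usual suspect.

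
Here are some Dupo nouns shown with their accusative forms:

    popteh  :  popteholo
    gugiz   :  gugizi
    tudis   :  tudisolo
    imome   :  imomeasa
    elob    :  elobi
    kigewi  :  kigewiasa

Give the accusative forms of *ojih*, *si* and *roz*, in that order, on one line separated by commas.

ojiholo, siasa, rozi

The alternation tracks the final sound of the stem — -olo when the stem ends in a voiceless consonant (*popteh*, *tudis*); -i when the stem ends in a voiced consonant (*gugiz*, *elob*); -asa when the stem ends in a vowel (*imome*, *kigewi*).
*ojih* — final sound /h/ (a voiceless consonant) → -olo → *ojiholo*.
*si* — final sound /i/ (a vowel) → -asa → *siasa*.
*roz* — final sound /z/ (a voiced consonant) → -i → *rozi*.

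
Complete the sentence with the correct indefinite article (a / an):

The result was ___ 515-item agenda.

The indefinite article is chosen by the initial *sound* of the following word, not its spelling.
The number *515* is spoken "five hundred …", beginning with /faɪv/ — a consonant sound.
So the article is *a*: The result was a 515-item agenda.

a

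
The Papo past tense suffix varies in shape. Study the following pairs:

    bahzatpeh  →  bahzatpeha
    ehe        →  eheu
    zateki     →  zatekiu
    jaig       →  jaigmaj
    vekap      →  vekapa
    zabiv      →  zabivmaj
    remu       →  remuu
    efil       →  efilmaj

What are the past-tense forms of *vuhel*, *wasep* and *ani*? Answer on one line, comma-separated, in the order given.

vuhelmaj, wasepa, aniu

Looking at the final sound of each stem: -a when the stem ends in a voiceless consonant (*bahzatpeh*, *vekap*); -maj when the stem ends in a voiced consonant (*jaig*, *zabiv*, *efil*); -u when the stem ends in a vowel (*ehe*, *zateki*, *remu*).
*vuhel*: final sound = /l/, a voiced consonant → -maj → *vuhelmaj*.
Since the final sound of *wasep* is /p/ (a voiceless consonant), it takes -a, giving *wasepa*.
*ani*: final sound = /i/, a vowel → -u → *aniu*.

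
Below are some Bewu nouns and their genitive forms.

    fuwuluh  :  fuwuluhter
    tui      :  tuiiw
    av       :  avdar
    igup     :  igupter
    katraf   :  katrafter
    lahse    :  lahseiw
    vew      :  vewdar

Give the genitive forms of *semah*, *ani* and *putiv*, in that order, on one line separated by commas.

semahter, aniiw, putivdar

The pattern is voicing of the final sound: -ter when the stem ends in a voiceless consonant (*fuwuluh*, *igup*, *katraf*); -dar when the stem ends in a voiced consonant (*av*, *vew*); -iw when the stem ends in a vowel (*tui*, *lahse*).
*semah* — final sound /h/ (a voiceless consonant) → -ter → *semahter*.
Since the final sound of *ani* is /i/ (a vowel), it takes -iw, giving *aniiw*.
*putiv*: final sound = /v/, a voiced consonant → -dar → *putivdar*.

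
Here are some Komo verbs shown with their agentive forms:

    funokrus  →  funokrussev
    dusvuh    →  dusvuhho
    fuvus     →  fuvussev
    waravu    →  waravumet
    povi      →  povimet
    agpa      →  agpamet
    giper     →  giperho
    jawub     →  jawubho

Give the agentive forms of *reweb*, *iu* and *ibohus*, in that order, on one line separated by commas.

rewebho, iumet, ibohussev

Looking at the final sound of each stem: -sev when the stem ends in a sibilant (*funokrus*, *fuvus*); -ho when the stem ends in a non-sibilant consonant (*dusvuh*, *giper*, *jawub*); -met when the stem ends in a vowel (*waravu*, *povi*, *agpa*).
*reweb*: final sound = /b/, a non-sibilant consonant → -ho → *rewebho*.
*iu*: final sound = /u/, a vowel → -met → *iumet*.
Since the final sound of *ibohus* is /s/ (a sibilant), it takes -sev, giving *ibohussev*.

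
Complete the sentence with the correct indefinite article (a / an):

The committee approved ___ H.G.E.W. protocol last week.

an

The indefinite article is chosen by the initial *sound* of the following word, not its spelling.
The initialism *H.G.E.W.* is read letter by letter; the first letter, H, is pronounced /eɪtʃ/, which begins with a vowel sound.
So the article is *an*: The committee approved an H.G.E.W. protocol last week.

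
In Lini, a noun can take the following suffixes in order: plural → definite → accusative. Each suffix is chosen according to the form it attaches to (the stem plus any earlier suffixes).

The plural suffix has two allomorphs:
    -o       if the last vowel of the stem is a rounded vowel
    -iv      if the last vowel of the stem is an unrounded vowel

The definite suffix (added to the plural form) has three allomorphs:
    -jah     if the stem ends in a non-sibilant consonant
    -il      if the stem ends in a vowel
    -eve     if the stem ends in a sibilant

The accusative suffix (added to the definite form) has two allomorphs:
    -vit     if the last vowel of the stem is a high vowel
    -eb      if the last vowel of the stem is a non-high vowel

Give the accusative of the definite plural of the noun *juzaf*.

juzafivjaheb

*juzaf*: last vowel = /a/, an unrounded vowel → -iv → *juzafiv*.
The final sound of the plural form *juzafiv* is /v/, which is a non-sibilant consonant, so the definite suffix is -jah, giving *juzafivjah*.
Since the last vowel of the definite form *juzafivjah* is /a/ (a non-high vowel), it takes -eb, giving *juzafivjaheb*.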